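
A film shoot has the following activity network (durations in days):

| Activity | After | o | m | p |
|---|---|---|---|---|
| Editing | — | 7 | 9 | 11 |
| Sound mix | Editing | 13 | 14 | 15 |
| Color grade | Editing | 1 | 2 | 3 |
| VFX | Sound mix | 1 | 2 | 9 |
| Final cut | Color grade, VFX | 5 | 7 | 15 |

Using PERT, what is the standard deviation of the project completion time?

te_Editing = (7 + 4·9 + 11)/6 = 54/6 = 9; σ²_Editing = ((11−7)/6)² = 0.444
te_Sound mix = (13 + 4·14 + 15)/6 = 84/6 = 14; σ²_Sound mix = ((15−13)/6)² = 0.111
te_Color grade = (1 + 4·2 + 3)/6 = 12/6 = 2; σ²_Color grade = ((3−1)/6)² = 0.111
te_VFX = (1 + 4·2 + 9)/6 = 18/6 = 3; σ²_VFX = ((9−1)/6)² = 1.778
te_Final cut = (5 + 4·7 + 15)/6 = 48/6 = 8; σ²_Final cut = ((15−5)/6)² = 2.778

Forward pass:
ES_Editing = 0; EF_Editing = 9
ES_Sound mix = 9; EF_Sound mix = 9+14 = 23
ES_Color grade = 9; EF_Color grade = 9+2 = 11
ES_VFX = 23; EF_VFX = 23+3 = 26
ES_Final cut = max(EF_Color grade=11, EF_VFX=26) = 26; EF_Final cut = 26+8 = 34
Expected project duration μ = 34 days. Critical path: Editing → Sound mix → VFX → Final cut.

Variance along critical path = 0.444 + 0.111 + 1.778 + 2.778 = 5.111
σ = √5.111 = 2.261 days

2.26 days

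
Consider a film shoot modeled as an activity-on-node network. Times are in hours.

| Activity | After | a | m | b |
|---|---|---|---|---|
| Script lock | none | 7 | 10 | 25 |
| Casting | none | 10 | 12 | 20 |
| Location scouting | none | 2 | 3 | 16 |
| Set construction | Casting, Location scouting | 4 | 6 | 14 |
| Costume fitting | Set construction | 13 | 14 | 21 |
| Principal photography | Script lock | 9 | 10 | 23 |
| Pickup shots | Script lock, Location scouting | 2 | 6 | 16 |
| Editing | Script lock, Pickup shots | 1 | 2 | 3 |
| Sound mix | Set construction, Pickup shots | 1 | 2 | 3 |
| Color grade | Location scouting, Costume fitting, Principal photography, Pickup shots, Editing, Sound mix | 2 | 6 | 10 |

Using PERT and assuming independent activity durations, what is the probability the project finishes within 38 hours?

te_Script lock = (7 + 4·10 + 25)/6 = 72/6 = 12; σ²_Script lock = ((25−7)/6)² = 9.000
te_Casting = (10 + 4·12 + 20)/6 = 78/6 = 13; σ²_Casting = ((20−10)/6)² = 2.778
te_Location scouting = (2 + 4·3 + 16)/6 = 30/6 = 5; σ²_Location scouting = ((16−2)/6)² = 5.444
te_Set construction = (4 + 4·6 + 14)/6 = 42/6 = 7; σ²_Set construction = ((14−4)/6)² = 2.778
te_Costume fitting = (13 + 4·14 + 21)/6 = 90/6 = 15; σ²_Costume fitting = ((21−13)/6)² = 1.778
te_Principal photography = (9 + 4·10 + 23)/6 = 72/6 = 12; σ²_Principal photography = ((23−9)/6)² = 5.444
te_Pickup shots = (2 + 4·6 + 16)/6 = 42/6 = 7; σ²_Pickup shots = ((16−2)/6)² = 5.444
te_Editing = (1 + 4·2 + 3)/6 = 12/6 = 2; σ²_Editing = ((3−1)/6)² = 0.111
te_Sound mix = (1 + 4·2 + 3)/6 = 12/6 = 2; σ²_Sound mix = ((3−1)/6)² = 0.111
te_Color grade = (2 + 4·6 + 10)/6 = 36/6 = 6; σ²_Color grade = ((10−2)/6)² = 1.778

Forward pass:
ES_Script lock = 0; EF_Script lock = 12
ES_Casting = 0; EF_Casting = 13
ES_Location scouting = 0; EF_Location scouting = 5
ES_Set construction = max(EF_Casting=13, EF_Location scouting=5) = 13; EF_Set construction = 13+7 = 20
ES_Costume fitting = 20; EF_Costume fitting = 20+15 = 35
ES_Principal photography = 12; EF_Principal photography = 12+12 = 24
ES_Pickup shots = max(EF_Script lock=12, EF_Location scouting=5) = 12; EF_Pickup shots = 12+7 = 19
ES_Editing = max(EF_Script lock=12, EF_Pickup shots=19) = 19; EF_Editing = 19+2 = 21
ES_Sound mix = max(EF_Set construction=20, EF_Pickup shots=19) = 20; EF_Sound mix = 20+2 = 22
ES_Color grade = max(EF_Location scouting=5, EF_Costume fitting=35, EF_Principal photography=24, EF_Pickup shots=19, EF_Editing=21, EF_Sound mix=22) = 35; EF_Color grade = 35+6 = 41
Expected project duration μ = 41 hours. Critical path: Casting → Set construction → Costume fitting → Color grade.

Variance along critical path = 2.778 + 2.778 + 1.778 + 1.778 = 9.111; σ = √9.111 = 3.018 hours.
Z = (38 − 41) / 3.018 = -0.994
P(T ≤ 38) = Φ(-0.994) ≈ 0.160

0.160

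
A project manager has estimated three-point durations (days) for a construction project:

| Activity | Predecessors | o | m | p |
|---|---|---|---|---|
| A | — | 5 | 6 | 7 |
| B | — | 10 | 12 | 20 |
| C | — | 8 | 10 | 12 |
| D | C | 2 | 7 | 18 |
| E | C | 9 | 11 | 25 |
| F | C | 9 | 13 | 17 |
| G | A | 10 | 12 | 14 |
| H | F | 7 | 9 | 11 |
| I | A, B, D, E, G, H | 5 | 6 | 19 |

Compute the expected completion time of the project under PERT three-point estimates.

te_A = (5 + 4·6 + 7)/6 = 36/6 = 6
te_B = (10 + 4·12 + 20)/6 = 78/6 = 13
te_C = (8 + 4·10 + 12)/6 = 60/6 = 10
te_D = (2 + 4·7 + 18)/6 = 48/6 = 8
te_E = (9 + 4·11 + 25)/6 = 78/6 = 13
te_F = (9 + 4·13 + 17)/6 = 78/6 = 13
te_G = (10 + 4·12 + 14)/6 = 72/6 = 12
te_H = (7 + 4·9 + 11)/6 = 54/6 = 9
te_I = (5 + 4·6 + 19)/6 = 48/6 = 8

Forward pass:
ES_A = 0; EF_A = 6
ES_B = 0; EF_B = 13
ES_C = 0; EF_C = 10
ES_D = 10; EF_D = 10+8 = 18
ES_E = 10; EF_E = 10+13 = 23
ES_F = 10; EF_F = 10+13 = 23
ES_G = 6; EF_G = 6+12 = 18
ES_H = 23; EF_H = 23+9 = 32
ES_I = max(EF_A=6, EF_B=13, EF_D=18, EF_E=23, EF_G=18, EF_H=32) = 32; EF_I = 32+8 = 40
Expected project duration μ = 40 days. Critical path: C → F → H → I.

40 days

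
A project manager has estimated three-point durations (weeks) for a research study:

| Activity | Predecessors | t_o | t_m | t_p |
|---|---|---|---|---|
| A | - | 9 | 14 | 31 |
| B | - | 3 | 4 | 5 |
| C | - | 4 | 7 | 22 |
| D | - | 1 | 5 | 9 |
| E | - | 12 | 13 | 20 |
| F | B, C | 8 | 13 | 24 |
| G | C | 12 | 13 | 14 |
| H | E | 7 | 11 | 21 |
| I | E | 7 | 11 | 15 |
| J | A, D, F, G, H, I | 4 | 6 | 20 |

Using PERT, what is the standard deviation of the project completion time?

te_A = (9 + 4·14 + 31)/6 = 96/6 = 16; σ²_A = ((31−9)/6)² = 13.444
te_B = (3 + 4·4 + 5)/6 = 24/6 = 4; σ²_B = ((5−3)/6)² = 0.111
te_C = (4 + 4·7 + 22)/6 = 54/6 = 9; σ²_C = ((22−4)/6)² = 9.000
te_D = (1 + 4·5 + 9)/6 = 30/6 = 5; σ²_D = ((9−1)/6)² = 1.778
te_E = (12 + 4·13 + 20)/6 = 84/6 = 14; σ²_E = ((20−12)/6)² = 1.778
te_F = (8 + 4·13 + 24)/6 = 84/6 = 14; σ²_F = ((24−8)/6)² = 7.111
te_G = (12 + 4·13 + 14)/6 = 78/6 = 13; σ²_G = ((14−12)/6)² = 0.111
te_H = (7 + 4·11 + 21)/6 = 72/6 = 12; σ²_H = ((21−7)/6)² = 5.444
te_I = (7 + 4·11 + 15)/6 = 66/6 = 11; σ²_I = ((15−7)/6)² = 1.778
te_J = (4 + 4·6 + 20)/6 = 48/6 = 8; σ²_J = ((20−4)/6)² = 7.111

Forward pass:
ES_A = 0; EF_A = 16
ES_B = 0; EF_B = 4
ES_C = 0; EF_C = 9
ES_D = 0; EF_D = 5
ES_E = 0; EF_E = 14
ES_F = max(EF_B=4, EF_C=9) = 9; EF_F = 9+14 = 23
ES_G = 9; EF_G = 9+13 = 22
ES_H = 14; EF_H = 14+12 = 26
ES_I = 14; EF_I = 14+11 = 25
ES_J = max(EF_A=16, EF_D=5, EF_F=23, EF_G=22, EF_H=26, EF_I=25) = 26; EF_J = 26+8 = 34
Expected project duration μ = 34 weeks. Critical path: E → H → J.

Variance along critical path = 1.778 + 5.444 + 7.111 = 14.333
σ = √14.333 = 3.786 weeks

3.79 weeks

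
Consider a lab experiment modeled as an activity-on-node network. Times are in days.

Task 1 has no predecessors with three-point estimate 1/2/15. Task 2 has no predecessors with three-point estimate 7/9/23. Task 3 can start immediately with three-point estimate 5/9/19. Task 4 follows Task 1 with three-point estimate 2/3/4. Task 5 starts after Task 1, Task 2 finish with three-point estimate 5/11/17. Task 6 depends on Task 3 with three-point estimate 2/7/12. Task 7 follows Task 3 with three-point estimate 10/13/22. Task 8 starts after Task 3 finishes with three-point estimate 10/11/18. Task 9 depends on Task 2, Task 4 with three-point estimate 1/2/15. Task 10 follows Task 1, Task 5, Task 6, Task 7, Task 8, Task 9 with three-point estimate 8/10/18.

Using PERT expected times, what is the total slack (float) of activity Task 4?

13 days

te_Task 1 = (1 + 4·2 + 15)/6 = 24/6 = 4
te_Task 2 = (7 + 4·9 + 23)/6 = 66/6 = 11
te_Task 3 = (5 + 4·9 + 19)/6 = 60/6 = 10
te_Task 4 = (2 + 4·3 + 4)/6 = 18/6 = 3
te_Task 5 = (5 + 4·11 + 17)/6 = 66/6 = 11
te_Task 6 = (2 + 4·7 + 12)/6 = 42/6 = 7
te_Task 7 = (10 + 4·13 + 22)/6 = 84/6 = 14
te_Task 8 = (10 + 4·11 + 18)/6 = 72/6 = 12
te_Task 9 = (1 + 4·2 + 15)/6 = 24/6 = 4
te_Task 10 = (8 + 4·10 + 18)/6 = 66/6 = 11

Forward pass:
ES_Task 1 = 0; EF_Task 1 = 4
ES_Task 2 = 0; EF_Task 2 = 11
ES_Task 3 = 0; EF_Task 3 = 10
ES_Task 4 = 4; EF_Task 4 = 4+3 = 7
ES_Task 5 = max(EF_Task 1=4, EF_Task 2=11) = 11; EF_Task 5 = 11+11 = 22
ES_Task 6 = 10; EF_Task 6 = 10+7 = 17
ES_Task 7 = 10; EF_Task 7 = 10+14 = 24
ES_Task 8 = 10; EF_Task 8 = 10+12 = 22
ES_Task 9 = max(EF_Task 2=11, EF_Task 4=7) = 11; EF_Task 9 = 11+4 = 15
ES_Task 10 = max(EF_Task 1=4, EF_Task 5=22, EF_Task 6=17, EF_Task 7=24, EF_Task 8=22, EF_Task 9=15) = 24; EF_Task 10 = 24+11 = 35
Expected project duration μ = 35 days. Critical path: Task 3 → Task 7 → Task 10.

Backward pass:
LF_Task 10 = 35; LS_Task 10 = 35−11 = 24
LF_Task 9 = LS_Task 10 = 24; LS_Task 9 = 24−4 = 20
LF_Task 8 = LS_Task 10 = 24; LS_Task 8 = 24−12 = 12
LF_Task 7 = LS_Task 10 = 24; LS_Task 7 = 24−14 = 10
LF_Task 6 = LS_Task 10 = 24; LS_Task 6 = 24−7 = 17
LF_Task 5 = LS_Task 10 = 24; LS_Task 5 = 24−11 = 13
LF_Task 4 = LS_Task 9 = 20; LS_Task 4 = 20−3 = 17
LF_Task 3 = min(LS_Task 6=17, LS_Task 7=10, LS_Task 8=12) = 10; LS_Task 3 = 10−10 = 0
LF_Task 2 = min(LS_Task 5=13, LS_Task 9=20) = 13; LS_Task 2 = 13−11 = 2
LF_Task 1 = min(LS_Task 4=17, LS_Task 5=13, LS_Task 10=24) = 13; LS_Task 1 = 13−4 = 9
Slack_Task 4 = LS_Task 4 − ES_Task 4 = 17 − 4 = 13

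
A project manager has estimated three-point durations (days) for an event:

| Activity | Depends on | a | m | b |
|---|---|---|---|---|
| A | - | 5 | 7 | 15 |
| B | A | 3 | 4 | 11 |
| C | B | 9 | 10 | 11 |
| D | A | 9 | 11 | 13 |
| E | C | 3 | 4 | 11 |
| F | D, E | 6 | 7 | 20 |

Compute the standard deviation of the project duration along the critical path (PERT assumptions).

3.45 days

te_A = (5 + 4·7 + 15)/6 = 48/6 = 8; σ²_A = ((15−5)/6)² = 2.778
te_B = (3 + 4·4 + 11)/6 = 30/6 = 5; σ²_B = ((11−3)/6)² = 1.778
te_C = (9 + 4·10 + 11)/6 = 60/6 = 10; σ²_C = ((11−9)/6)² = 0.111
te_D = (9 + 4·11 + 13)/6 = 66/6 = 11; σ²_D = ((13−9)/6)² = 0.444
te_E = (3 + 4·4 + 11)/6 = 30/6 = 5; σ²_E = ((11−3)/6)² = 1.778
te_F = (6 + 4·7 + 20)/6 = 54/6 = 9; σ²_F = ((20−6)/6)² = 5.444

Forward pass:
ES_A = 0; EF_A = 8
ES_B = 8; EF_B = 8+5 = 13
ES_C = 13; EF_C = 13+10 = 23
ES_D = 8; EF_D = 8+11 = 19
ES_E = 23; EF_E = 23+5 = 28
ES_F = max(EF_D=19, EF_E=28) = 28; EF_F = 28+9 = 37
Expected project duration μ = 37 days. Critical path: A → B → C → E → F.

Variance along critical path = 2.778 + 1.778 + 0.111 + 1.778 + 5.444 = 11.889
σ = √11.889 = 3.448 days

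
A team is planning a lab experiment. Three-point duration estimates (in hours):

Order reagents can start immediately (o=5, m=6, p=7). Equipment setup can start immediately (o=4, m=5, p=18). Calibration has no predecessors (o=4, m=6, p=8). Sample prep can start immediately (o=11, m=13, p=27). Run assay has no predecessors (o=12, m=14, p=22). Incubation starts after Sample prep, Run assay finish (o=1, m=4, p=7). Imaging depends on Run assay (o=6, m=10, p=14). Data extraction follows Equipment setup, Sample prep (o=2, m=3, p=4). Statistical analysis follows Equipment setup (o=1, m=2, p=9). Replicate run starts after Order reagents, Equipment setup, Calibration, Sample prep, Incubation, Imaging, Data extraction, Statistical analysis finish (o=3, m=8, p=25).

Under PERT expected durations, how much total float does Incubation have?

te_Order reagents = (5 + 4·6 + 7)/6 = 36/6 = 6
te_Equipment setup = (4 + 4·5 + 18)/6 = 42/6 = 7
te_Calibration = (4 + 4·6 + 8)/6 = 36/6 = 6
te_Sample prep = (11 + 4·13 + 27)/6 = 90/6 = 15
te_Run assay = (12 + 4·14 + 22)/6 = 90/6 = 15
te_Incubation = (1 + 4·4 + 7)/6 = 24/6 = 4
te_Imaging = (6 + 4·10 + 14)/6 = 60/6 = 10
te_Data extraction = (2 + 4·3 + 4)/6 = 18/6 = 3
te_Statistical analysis = (1 + 4·2 + 9)/6 = 18/6 = 3
te_Replicate run = (3 + 4·8 + 25)/6 = 60/6 = 10

Forward pass:
ES_Order reagents = 0; EF_Order reagents = 6
ES_Equipment setup = 0; EF_Equipment setup = 7
ES_Calibration = 0; EF_Calibration = 6
ES_Sample prep = 0; EF_Sample prep = 15
ES_Run assay = 0; EF_Run assay = 15
ES_Incubation = max(EF_Sample prep=15, EF_Run assay=15) = 15; EF_Incubation = 15+4 = 19
ES_Imaging = 15; EF_Imaging = 15+10 = 25
ES_Data extraction = max(EF_Equipment setup=7, EF_Sample prep=15) = 15; EF_Data extraction = 15+3 = 18
ES_Statistical analysis = 7; EF_Statistical analysis = 7+3 = 10
ES_Replicate run = max(EF_Order reagents=6, EF_Equipment setup=7, EF_Calibration=6, EF_Sample prep=15, EF_Incubation=19, EF_Imaging=25, EF_Data extraction=18, EF_Statistical analysis=10) = 25; EF_Replicate run = 25+10 = 35
Expected project duration μ = 35 hours. Critical path: Run assay → Imaging → Replicate run.

Backward pass:
LF_Replicate run = 35; LS_Replicate run = 35−10 = 25
LF_Statistical analysis = LS_Replicate run = 25; LS_Statistical analysis = 25−3 = 22
LF_Data extraction = LS_Replicate run = 25; LS_Data extraction = 25−3 = 22
LF_Imaging = LS_Replicate run = 25; LS_Imaging = 25−10 = 15
LF_Incubation = LS_Replicate run = 25; LS_Incubation = 25−4 = 21
LF_Run assay = min(LS_Incubation=21, LS_Imaging=15) = 15; LS_Run assay = 15−15 = 0
LF_Sample prep = min(LS_Incubation=21, LS_Data extraction=22, LS_Replicate run=25) = 21; LS_Sample prep = 21−15 = 6
LF_Calibration = LS_Replicate run = 25; LS_Calibration = 25−6 = 19
LF_Equipment setup = min(LS_Data extraction=22, LS_Statistical analysis=22, LS_Replicate run=25) = 22; LS_Equipment setup = 22−7 = 15
LF_Order reagents = LS_Replicate run = 25; LS_Order reagents = 25−6 = 19
Slack_Incubation = LS_Incubation − ES_Incubation = 21 − 15 = 6

6 hours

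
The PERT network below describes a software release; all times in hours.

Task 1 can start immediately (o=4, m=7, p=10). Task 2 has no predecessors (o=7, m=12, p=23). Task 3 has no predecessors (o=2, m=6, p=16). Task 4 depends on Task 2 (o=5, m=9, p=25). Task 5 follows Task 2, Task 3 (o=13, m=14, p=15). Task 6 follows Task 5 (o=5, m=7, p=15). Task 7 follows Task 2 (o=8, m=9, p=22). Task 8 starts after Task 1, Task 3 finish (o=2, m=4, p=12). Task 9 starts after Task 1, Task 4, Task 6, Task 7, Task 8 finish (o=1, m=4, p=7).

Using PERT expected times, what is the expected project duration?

39 hours

te_Task 1 = (4 + 4·7 + 10)/6 = 42/6 = 7
te_Task 2 = (7 + 4·12 + 23)/6 = 78/6 = 13
te_Task 3 = (2 + 4·6 + 16)/6 = 42/6 = 7
te_Task 4 = (5 + 4·9 + 25)/6 = 66/6 = 11
te_Task 5 = (13 + 4·14 + 15)/6 = 84/6 = 14
te_Task 6 = (5 + 4·7 + 15)/6 = 48/6 = 8
te_Task 7 = (8 + 4·9 + 22)/6 = 66/6 = 11
te_Task 8 = (2 + 4·4 + 12)/6 = 30/6 = 5
te_Task 9 = (1 + 4·4 + 7)/6 = 24/6 = 4

Forward pass:
ES_Task 1 = 0; EF_Task 1 = 7
ES_Task 2 = 0; EF_Task 2 = 13
ES_Task 3 = 0; EF_Task 3 = 7
ES_Task 4 = 13; EF_Task 4 = 13+11 = 24
ES_Task 5 = max(EF_Task 2=13, EF_Task 3=7) = 13; EF_Task 5 = 13+14 = 27
ES_Task 6 = 27; EF_Task 6 = 27+8 = 35
ES_Task 7 = 13; EF_Task 7 = 13+11 = 24
ES_Task 8 = max(EF_Task 1=7, EF_Task 3=7) = 7; EF_Task 8 = 7+5 = 12
ES_Task 9 = max(EF_Task 1=7, EF_Task 4=24, EF_Task 6=35, EF_Task 7=24, EF_Task 8=12) = 35; EF_Task 9 = 35+4 = 39
Expected project duration μ = 39 hours. Critical path: Task 2 → Task 5 → Task 6 → Task 9.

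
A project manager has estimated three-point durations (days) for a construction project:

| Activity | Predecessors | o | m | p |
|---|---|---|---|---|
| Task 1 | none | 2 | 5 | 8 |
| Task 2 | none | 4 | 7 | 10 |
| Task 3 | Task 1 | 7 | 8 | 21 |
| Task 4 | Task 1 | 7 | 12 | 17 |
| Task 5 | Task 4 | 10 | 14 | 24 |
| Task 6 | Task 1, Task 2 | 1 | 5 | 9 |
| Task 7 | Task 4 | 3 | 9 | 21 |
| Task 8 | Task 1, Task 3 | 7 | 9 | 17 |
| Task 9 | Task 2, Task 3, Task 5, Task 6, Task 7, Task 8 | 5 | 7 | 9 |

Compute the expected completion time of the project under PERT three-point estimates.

39 days

te_Task 1 = (2 + 4·5 + 8)/6 = 30/6 = 5
te_Task 2 = (4 + 4·7 + 10)/6 = 42/6 = 7
te_Task 3 = (7 + 4·8 + 21)/6 = 60/6 = 10
te_Task 4 = (7 + 4·12 + 17)/6 = 72/6 = 12
te_Task 5 = (10 + 4·14 + 24)/6 = 90/6 = 15
te_Task 6 = (1 + 4·5 + 9)/6 = 30/6 = 5
te_Task 7 = (3 + 4·9 + 21)/6 = 60/6 = 10
te_Task 8 = (7 + 4·9 + 17)/6 = 60/6 = 10
te_Task 9 = (5 + 4·7 + 9)/6 = 42/6 = 7

Forward pass:
ES_Task 1 = 0; EF_Task 1 = 5
ES_Task 2 = 0; EF_Task 2 = 7
ES_Task 3 = 5; EF_Task 3 = 5+10 = 15
ES_Task 4 = 5; EF_Task 4 = 5+12 = 17
ES_Task 5 = 17; EF_Task 5 = 17+15 = 32
ES_Task 6 = max(EF_Task 1=5, EF_Task 2=7) = 7; EF_Task 6 = 7+5 = 12
ES_Task 7 = 17; EF_Task 7 = 17+10 = 27
ES_Task 8 = max(EF_Task 1=5, EF_Task 3=15) = 15; EF_Task 8 = 15+10 = 25
ES_Task 9 = max(EF_Task 2=7, EF_Task 3=15, EF_Task 5=32, EF_Task 6=12, EF_Task 7=27, EF_Task 8=25) = 32; EF_Task 9 = 32+7 = 39
Expected project duration μ = 39 days. Critical path: Task 1 → Task 4 → Task 5 → Task 9.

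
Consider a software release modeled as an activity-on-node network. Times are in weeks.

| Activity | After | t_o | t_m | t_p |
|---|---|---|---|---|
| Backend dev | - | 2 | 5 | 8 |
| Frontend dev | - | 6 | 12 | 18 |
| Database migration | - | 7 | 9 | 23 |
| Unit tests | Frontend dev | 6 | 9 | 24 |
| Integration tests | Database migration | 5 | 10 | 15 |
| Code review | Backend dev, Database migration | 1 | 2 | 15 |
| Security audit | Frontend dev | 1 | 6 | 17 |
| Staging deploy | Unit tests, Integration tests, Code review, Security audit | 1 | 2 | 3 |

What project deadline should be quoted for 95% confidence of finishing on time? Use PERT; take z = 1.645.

te_Backend dev = (2 + 4·5 + 8)/6 = 30/6 = 5; σ²_Backend dev = ((8−2)/6)² = 1.000
te_Frontend dev = (6 + 4·12 + 18)/6 = 72/6 = 12; σ²_Frontend dev = ((18−6)/6)² = 4.000
te_Database migration = (7 + 4·9 + 23)/6 = 66/6 = 11; σ²_Database migration = ((23−7)/6)² = 7.111
te_Unit tests = (6 + 4·9 + 24)/6 = 66/6 = 11; σ²_Unit tests = ((24−6)/6)² = 9.000
te_Integration tests = (5 + 4·10 + 15)/6 = 60/6 = 10; σ²_Integration tests = ((15−5)/6)² = 2.778
te_Code review = (1 + 4·2 + 15)/6 = 24/6 = 4; σ²_Code review = ((15−1)/6)² = 5.444
te_Security audit = (1 + 4·6 + 17)/6 = 42/6 = 7; σ²_Security audit = ((17−1)/6)² = 7.111
te_Staging deploy = (1 + 4·2 + 3)/6 = 12/6 = 2; σ²_Staging deploy = ((3−1)/6)² = 0.111

Forward pass:
ES_Backend dev = 0; EF_Backend dev = 5
ES_Frontend dev = 0; EF_Frontend dev = 12
ES_Database migration = 0; EF_Database migration = 11
ES_Unit tests = 12; EF_Unit tests = 12+11 = 23
ES_Integration tests = 11; EF_Integration tests = 11+10 = 21
ES_Code review = max(EF_Backend dev=5, EF_Database migration=11) = 11; EF_Code review = 11+4 = 15
ES_Security audit = 12; EF_Security audit = 12+7 = 19
ES_Staging deploy = max(EF_Unit tests=23, EF_Integration tests=21, EF_Code review=15, EF_Security audit=19) = 23; EF_Staging deploy = 23+2 = 25
Expected project duration μ = 25 weeks. Critical path: Frontend dev → Unit tests → Staging deploy.

Variance along critical path = 4.000 + 9.000 + 0.111 = 13.111; σ = 3.621 weeks.
D = μ + z·σ = 25 + 1.645·3.621 = 31.0 weeks

31.0 weeks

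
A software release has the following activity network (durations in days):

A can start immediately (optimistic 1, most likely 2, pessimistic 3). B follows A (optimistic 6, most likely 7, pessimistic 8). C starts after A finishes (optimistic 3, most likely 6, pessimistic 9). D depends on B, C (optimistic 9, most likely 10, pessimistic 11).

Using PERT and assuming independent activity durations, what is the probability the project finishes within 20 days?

0.958

te_A = (1 + 4·2 + 3)/6 = 12/6 = 2; σ²_A = ((3−1)/6)² = 0.111
te_B = (6 + 4·7 + 8)/6 = 42/6 = 7; σ²_B = ((8−6)/6)² = 0.111
te_C = (3 + 4·6 + 9)/6 = 36/6 = 6; σ²_C = ((9−3)/6)² = 1.000
te_D = (9 + 4·10 + 11)/6 = 60/6 = 10; σ²_D = ((11−9)/6)² = 0.111

Forward pass:
ES_A = 0; EF_A = 2
ES_B = 2; EF_B = 2+7 = 9
ES_C = 2; EF_C = 2+6 = 8
ES_D = max(EF_B=9, EF_C=8) = 9; EF_D = 9+10 = 19
Expected project duration μ = 19 days. Critical path: A → B → D.

Variance along critical path = 0.111 + 0.111 + 0.111 = 0.333; σ = √0.333 = 0.577 days.
Z = (20 − 19) / 0.577 = 1.732
P(T ≤ 20) = Φ(1.732) ≈ 0.958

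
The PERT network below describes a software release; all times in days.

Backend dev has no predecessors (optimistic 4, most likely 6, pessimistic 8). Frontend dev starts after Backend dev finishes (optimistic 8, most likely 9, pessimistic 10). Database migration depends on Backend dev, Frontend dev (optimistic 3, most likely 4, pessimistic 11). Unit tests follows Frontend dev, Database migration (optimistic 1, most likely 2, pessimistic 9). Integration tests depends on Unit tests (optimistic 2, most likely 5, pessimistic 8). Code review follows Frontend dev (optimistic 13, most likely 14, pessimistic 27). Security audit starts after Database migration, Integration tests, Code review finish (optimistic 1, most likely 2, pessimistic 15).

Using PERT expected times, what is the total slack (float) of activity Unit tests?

te_Backend dev = (4 + 4·6 + 8)/6 = 36/6 = 6
te_Frontend dev = (8 + 4·9 + 10)/6 = 54/6 = 9
te_Database migration = (3 + 4·4 + 11)/6 = 30/6 = 5
te_Unit tests = (1 + 4·2 + 9)/6 = 18/6 = 3
te_Integration tests = (2 + 4·5 + 8)/6 = 30/6 = 5
te_Code review = (13 + 4·14 + 27)/6 = 96/6 = 16
te_Security audit = (1 + 4·2 + 15)/6 = 24/6 = 4

Forward pass:
ES_Backend dev = 0; EF_Backend dev = 6
ES_Frontend dev = 6; EF_Frontend dev = 6+9 = 15
ES_Database migration = max(EF_Backend dev=6, EF_Frontend dev=15) = 15; EF_Database migration = 15+5 = 20
ES_Unit tests = max(EF_Frontend dev=15, EF_Database migration=20) = 20; EF_Unit tests = 20+3 = 23
ES_Integration tests = 23; EF_Integration tests = 23+5 = 28
ES_Code review = 15; EF_Code review = 15+16 = 31
ES_Security audit = max(EF_Database migration=20, EF_Integration tests=28, EF_Code review=31) = 31; EF_Security audit = 31+4 = 35
Expected project duration μ = 35 days. Critical path: Backend dev → Frontend dev → Code review → Security audit.

Backward pass:
LF_Security audit = 35; LS_Security audit = 35−4 = 31
LF_Code review = LS_Security audit = 31; LS_Code review = 31−16 = 15
LF_Integration tests = LS_Security audit = 31; LS_Integration tests = 31−5 = 26
LF_Unit tests = LS_Integration tests = 26; LS_Unit tests = 26−3 = 23
LF_Database migration = min(LS_Unit tests=23, LS_Security audit=31) = 23; LS_Database migration = 23−5 = 18
LF_Frontend dev = min(LS_Database migration=18, LS_Unit tests=23, LS_Code review=15) = 15; LS_Frontend dev = 15−9 = 6
LF_Backend dev = min(LS_Frontend dev=6, LS_Database migration=18) = 6; LS_Backend dev = 6−6 = 0
Slack_Unit tests = LS_Unit tests − ES_Unit tests = 23 − 20 = 3

3 days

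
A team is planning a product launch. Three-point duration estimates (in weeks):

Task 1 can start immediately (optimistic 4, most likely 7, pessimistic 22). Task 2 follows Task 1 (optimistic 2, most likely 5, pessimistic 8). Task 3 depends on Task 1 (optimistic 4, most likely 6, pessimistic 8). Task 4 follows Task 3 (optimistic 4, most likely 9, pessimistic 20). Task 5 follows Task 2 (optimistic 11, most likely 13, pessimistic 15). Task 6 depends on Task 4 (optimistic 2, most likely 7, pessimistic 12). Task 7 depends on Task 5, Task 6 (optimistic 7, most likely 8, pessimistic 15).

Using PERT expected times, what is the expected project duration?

41 weeks

te_Task 1 = (4 + 4·7 + 22)/6 = 54/6 = 9
te_Task 2 = (2 + 4·5 + 8)/6 = 30/6 = 5
te_Task 3 = (4 + 4·6 + 8)/6 = 36/6 = 6
te_Task 4 = (4 + 4·9 + 20)/6 = 60/6 = 10
te_Task 5 = (11 + 4·13 + 15)/6 = 78/6 = 13
te_Task 6 = (2 + 4·7 + 12)/6 = 42/6 = 7
te_Task 7 = (7 + 4·8 + 15)/6 = 54/6 = 9

Forward pass:
ES_Task 1 = 0; EF_Task 1 = 9
ES_Task 2 = 9; EF_Task 2 = 9+5 = 14
ES_Task 3 = 9; EF_Task 3 = 9+6 = 15
ES_Task 4 = 15; EF_Task 4 = 15+10 = 25
ES_Task 5 = 14; EF_Task 5 = 14+13 = 27
ES_Task 6 = 25; EF_Task 6 = 25+7 = 32
ES_Task 7 = max(EF_Task 5=27, EF_Task 6=32) = 32; EF_Task 7 = 32+9 = 41
Expected project duration μ = 41 weeks. Critical path: Task 1 → Task 3 → Task 4 → Task 6 → Task 7.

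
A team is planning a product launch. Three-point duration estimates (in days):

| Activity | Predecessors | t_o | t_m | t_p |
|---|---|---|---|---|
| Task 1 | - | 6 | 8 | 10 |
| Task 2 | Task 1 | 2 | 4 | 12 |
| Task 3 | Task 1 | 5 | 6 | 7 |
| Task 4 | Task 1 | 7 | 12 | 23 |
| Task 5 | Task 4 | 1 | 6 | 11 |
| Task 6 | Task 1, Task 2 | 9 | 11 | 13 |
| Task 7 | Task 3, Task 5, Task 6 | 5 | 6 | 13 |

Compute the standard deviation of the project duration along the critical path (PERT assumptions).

3.48 days

te_Task 1 = (6 + 4·8 + 10)/6 = 48/6 = 8; σ²_Task 1 = ((10−6)/6)² = 0.444
te_Task 2 = (2 + 4·4 + 12)/6 = 30/6 = 5; σ²_Task 2 = ((12−2)/6)² = 2.778
te_Task 3 = (5 + 4·6 + 7)/6 = 36/6 = 6; σ²_Task 3 = ((7−5)/6)² = 0.111
te_Task 4 = (7 + 4·12 + 23)/6 = 78/6 = 13; σ²_Task 4 = ((23−7)/6)² = 7.111
te_Task 5 = (1 + 4·6 + 11)/6 = 36/6 = 6; σ²_Task 5 = ((11−1)/6)² = 2.778
te_Task 6 = (9 + 4·11 + 13)/6 = 66/6 = 11; σ²_Task 6 = ((13−9)/6)² = 0.444
te_Task 7 = (5 + 4·6 + 13)/6 = 42/6 = 7; σ²_Task 7 = ((13−5)/6)² = 1.778

Forward pass:
ES_Task 1 = 0; EF_Task 1 = 8
ES_Task 2 = 8; EF_Task 2 = 8+5 = 13
ES_Task 3 = 8; EF_Task 3 = 8+6 = 14
ES_Task 4 = 8; EF_Task 4 = 8+13 = 21
ES_Task 5 = 21; EF_Task 5 = 21+6 = 27
ES_Task 6 = max(EF_Task 1=8, EF_Task 2=13) = 13; EF_Task 6 = 13+11 = 24
ES_Task 7 = max(EF_Task 3=14, EF_Task 5=27, EF_Task 6=24) = 27; EF_Task 7 = 27+7 = 34
Expected project duration μ = 34 days. Critical path: Task 1 → Task 4 → Task 5 → Task 7.

Variance along critical path = 0.444 + 7.111 + 2.778 + 1.778 = 12.111
σ = √12.111 = 3.480 days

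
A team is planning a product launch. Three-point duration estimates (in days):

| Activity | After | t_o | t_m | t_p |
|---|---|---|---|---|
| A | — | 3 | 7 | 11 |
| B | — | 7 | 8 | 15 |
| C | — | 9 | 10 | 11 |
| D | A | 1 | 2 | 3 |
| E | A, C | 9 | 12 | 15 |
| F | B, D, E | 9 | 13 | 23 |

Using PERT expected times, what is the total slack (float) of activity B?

te_A = (3 + 4·7 + 11)/6 = 42/6 = 7
te_B = (7 + 4·8 + 15)/6 = 54/6 = 9
te_C = (9 + 4·10 + 11)/6 = 60/6 = 10
te_D = (1 + 4·2 + 3)/6 = 12/6 = 2
te_E = (9 + 4·12 + 15)/6 = 72/6 = 12
te_F = (9 + 4·13 + 23)/6 = 84/6 = 14

Forward pass:
ES_A = 0; EF_A = 7
ES_B = 0; EF_B = 9
ES_C = 0; EF_C = 10
ES_D = 7; EF_D = 7+2 = 9
ES_E = max(EF_A=7, EF_C=10) = 10; EF_E = 10+12 = 22
ES_F = max(EF_B=9, EF_D=9, EF_E=22) = 22; EF_F = 22+14 = 36
Expected project duration μ = 36 days. Critical path: C → E → F.

Backward pass:
LF_F = 36; LS_F = 36−14 = 22
LF_E = LS_F = 22; LS_E = 22−12 = 10
LF_D = LS_F = 22; LS_D = 22−2 = 20
LF_C = LS_E = 10; LS_C = 10−10 = 0
LF_B = LS_F = 22; LS_B = 22−9 = 13
LF_A = min(LS_D=20, LS_E=10) = 10; LS_A = 10−7 = 3
Slack_B = LS_B − ES_B = 13 − 0 = 13

13 days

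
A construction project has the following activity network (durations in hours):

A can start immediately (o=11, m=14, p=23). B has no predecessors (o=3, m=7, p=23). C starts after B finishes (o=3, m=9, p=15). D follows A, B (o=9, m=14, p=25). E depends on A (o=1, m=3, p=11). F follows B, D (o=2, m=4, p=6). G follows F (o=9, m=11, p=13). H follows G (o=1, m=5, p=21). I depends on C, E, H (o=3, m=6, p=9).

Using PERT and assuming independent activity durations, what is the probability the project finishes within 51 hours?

0.077

te_A = (11 + 4·14 + 23)/6 = 90/6 = 15; σ²_A = ((23−11)/6)² = 4.000
te_B = (3 + 4·7 + 23)/6 = 54/6 = 9; σ²_B = ((23−3)/6)² = 11.111
te_C = (3 + 4·9 + 15)/6 = 54/6 = 9; σ²_C = ((15−3)/6)² = 4.000
te_D = (9 + 4·14 + 25)/6 = 90/6 = 15; σ²_D = ((25−9)/6)² = 7.111
te_E = (1 + 4·3 + 11)/6 = 24/6 = 4; σ²_E = ((11−1)/6)² = 2.778
te_F = (2 + 4·4 + 6)/6 = 24/6 = 4; σ²_F = ((6−2)/6)² = 0.444
te_G = (9 + 4·11 + 13)/6 = 66/6 = 11; σ²_G = ((13−9)/6)² = 0.444
te_H = (1 + 4·5 + 21)/6 = 42/6 = 7; σ²_H = ((21−1)/6)² = 11.111
te_I = (3 + 4·6 + 9)/6 = 36/6 = 6; σ²_I = ((9−3)/6)² = 1.000

Forward pass:
ES_A = 0; EF_A = 15
ES_B = 0; EF_B = 9
ES_C = 9; EF_C = 9+9 = 18
ES_D = max(EF_A=15, EF_B=9) = 15; EF_D = 15+15 = 30
ES_E = 15; EF_E = 15+4 = 19
ES_F = max(EF_B=9, EF_D=30) = 30; EF_F = 30+4 = 34
ES_G = 34; EF_G = 34+11 = 45
ES_H = 45; EF_H = 45+7 = 52
ES_I = max(EF_C=18, EF_E=19, EF_H=52) = 52; EF_I = 52+6 = 58
Expected project duration μ = 58 hours. Critical path: A → D → F → G → H → I.

Variance along critical path = 4.000 + 7.111 + 0.444 + 0.444 + 11.111 + 1.000 = 24.111; σ = √24.111 = 4.910 hours.
Z = (51 − 58) / 4.910 = -1.426
P(T ≤ 51) = Φ(-1.426) ≈ 0.077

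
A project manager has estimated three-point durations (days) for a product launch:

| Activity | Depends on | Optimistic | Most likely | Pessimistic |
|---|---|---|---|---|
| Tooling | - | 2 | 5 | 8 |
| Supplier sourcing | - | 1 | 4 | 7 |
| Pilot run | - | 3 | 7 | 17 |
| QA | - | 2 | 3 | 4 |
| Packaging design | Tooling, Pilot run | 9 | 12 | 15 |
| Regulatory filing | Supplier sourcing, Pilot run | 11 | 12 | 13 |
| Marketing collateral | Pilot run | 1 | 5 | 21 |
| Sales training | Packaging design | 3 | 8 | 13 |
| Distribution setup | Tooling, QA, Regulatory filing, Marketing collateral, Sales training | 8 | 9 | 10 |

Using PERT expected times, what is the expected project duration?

37 days

te_Tooling = (2 + 4·5 + 8)/6 = 30/6 = 5
te_Supplier sourcing = (1 + 4·4 + 7)/6 = 24/6 = 4
te_Pilot run = (3 + 4·7 + 17)/6 = 48/6 = 8
te_QA = (2 + 4·3 + 4)/6 = 18/6 = 3
te_Packaging design = (9 + 4·12 + 15)/6 = 72/6 = 12
te_Regulatory filing = (11 + 4·12 + 13)/6 = 72/6 = 12
te_Marketing collateral = (1 + 4·5 + 21)/6 = 42/6 = 7
te_Sales training = (3 + 4·8 + 13)/6 = 48/6 = 8
te_Distribution setup = (8 + 4·9 + 10)/6 = 54/6 = 9

Forward pass:
ES_Tooling = 0; EF_Tooling = 5
ES_Supplier sourcing = 0; EF_Supplier sourcing = 4
ES_Pilot run = 0; EF_Pilot run = 8
ES_QA = 0; EF_QA = 3
ES_Packaging design = max(EF_Tooling=5, EF_Pilot run=8) = 8; EF_Packaging design = 8+12 = 20
ES_Regulatory filing = max(EF_Supplier sourcing=4, EF_Pilot run=8) = 8; EF_Regulatory filing = 8+12 = 20
ES_Marketing collateral = 8; EF_Marketing collateral = 8+7 = 15
ES_Sales training = 20; EF_Sales training = 20+8 = 28
ES_Distribution setup = max(EF_Tooling=5, EF_QA=3, EF_Regulatory filing=20, EF_Marketing collateral=15, EF_Sales training=28) = 28; EF_Distribution setup = 28+9 = 37
Expected project duration μ = 37 days. Critical path: Pilot run → Packaging design → Sales training → Distribution setup.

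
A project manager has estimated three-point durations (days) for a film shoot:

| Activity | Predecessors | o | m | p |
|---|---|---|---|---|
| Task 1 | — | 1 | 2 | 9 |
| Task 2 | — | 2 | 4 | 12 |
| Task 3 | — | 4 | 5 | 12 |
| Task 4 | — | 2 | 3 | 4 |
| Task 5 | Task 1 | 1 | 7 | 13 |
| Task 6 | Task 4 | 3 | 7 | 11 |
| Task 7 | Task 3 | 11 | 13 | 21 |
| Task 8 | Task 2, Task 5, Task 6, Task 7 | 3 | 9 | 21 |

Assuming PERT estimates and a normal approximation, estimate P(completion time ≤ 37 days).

0.971

te_Task 1 = (1 + 4·2 + 9)/6 = 18/6 = 3; σ²_Task 1 = ((9−1)/6)² = 1.778
te_Task 2 = (2 + 4·4 + 12)/6 = 30/6 = 5; σ²_Task 2 = ((12−2)/6)² = 2.778
te_Task 3 = (4 + 4·5 + 12)/6 = 36/6 = 6; σ²_Task 3 = ((12−4)/6)² = 1.778
te_Task 4 = (2 + 4·3 + 4)/6 = 18/6 = 3; σ²_Task 4 = ((4−2)/6)² = 0.111
te_Task 5 = (1 + 4·7 + 13)/6 = 42/6 = 7; σ²_Task 5 = ((13−1)/6)² = 4.000
te_Task 6 = (3 + 4·7 + 11)/6 = 42/6 = 7; σ²_Task 6 = ((11−3)/6)² = 1.778
te_Task 7 = (11 + 4·13 + 21)/6 = 84/6 = 14; σ²_Task 7 = ((21−11)/6)² = 2.778
te_Task 8 = (3 + 4·9 + 21)/6 = 60/6 = 10; σ²_Task 8 = ((21−3)/6)² = 9.000

Forward pass:
ES_Task 1 = 0; EF_Task 1 = 3
ES_Task 2 = 0; EF_Task 2 = 5
ES_Task 3 = 0; EF_Task 3 = 6
ES_Task 4 = 0; EF_Task 4 = 3
ES_Task 5 = 3; EF_Task 5 = 3+7 = 10
ES_Task 6 = 3; EF_Task 6 = 3+7 = 10
ES_Task 7 = 6; EF_Task 7 = 6+14 = 20
ES_Task 8 = max(EF_Task 2=5, EF_Task 5=10, EF_Task 6=10, EF_Task 7=20) = 20; EF_Task 8 = 20+10 = 30
Expected project duration μ = 30 days. Critical path: Task 3 → Task 7 → Task 8.

Variance along critical path = 1.778 + 2.778 + 9.000 = 13.556; σ = √13.556 = 3.682 days.
Z = (37 − 30) / 3.682 = 1.901
P(T ≤ 37) = Φ(1.901) ≈ 0.971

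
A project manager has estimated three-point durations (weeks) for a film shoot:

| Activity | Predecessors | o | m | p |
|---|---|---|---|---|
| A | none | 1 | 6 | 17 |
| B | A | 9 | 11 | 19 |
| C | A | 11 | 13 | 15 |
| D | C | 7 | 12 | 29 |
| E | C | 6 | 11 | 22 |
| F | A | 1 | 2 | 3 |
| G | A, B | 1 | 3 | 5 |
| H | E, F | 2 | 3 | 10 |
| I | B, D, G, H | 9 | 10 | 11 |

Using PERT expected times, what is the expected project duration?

46 weeks

te_A = (1 + 4·6 + 17)/6 = 42/6 = 7
te_B = (9 + 4·11 + 19)/6 = 72/6 = 12
te_C = (11 + 4·13 + 15)/6 = 78/6 = 13
te_D = (7 + 4·12 + 29)/6 = 84/6 = 14
te_E = (6 + 4·11 + 22)/6 = 72/6 = 12
te_F = (1 + 4·2 + 3)/6 = 12/6 = 2
te_G = (1 + 4·3 + 5)/6 = 18/6 = 3
te_H = (2 + 4·3 + 10)/6 = 24/6 = 4
te_I = (9 + 4·10 + 11)/6 = 60/6 = 10

Forward pass:
ES_A = 0; EF_A = 7
ES_B = 7; EF_B = 7+12 = 19
ES_C = 7; EF_C = 7+13 = 20
ES_D = 20; EF_D = 20+14 = 34
ES_E = 20; EF_E = 20+12 = 32
ES_F = 7; EF_F = 7+2 = 9
ES_G = max(EF_A=7, EF_B=19) = 19; EF_G = 19+3 = 22
ES_H = max(EF_E=32, EF_F=9) = 32; EF_H = 32+4 = 36
ES_I = max(EF_B=19, EF_D=34, EF_G=22, EF_H=36) = 36; EF_I = 36+10 = 46
Expected project duration μ = 46 weeks. Critical path: A → C → E → H → I.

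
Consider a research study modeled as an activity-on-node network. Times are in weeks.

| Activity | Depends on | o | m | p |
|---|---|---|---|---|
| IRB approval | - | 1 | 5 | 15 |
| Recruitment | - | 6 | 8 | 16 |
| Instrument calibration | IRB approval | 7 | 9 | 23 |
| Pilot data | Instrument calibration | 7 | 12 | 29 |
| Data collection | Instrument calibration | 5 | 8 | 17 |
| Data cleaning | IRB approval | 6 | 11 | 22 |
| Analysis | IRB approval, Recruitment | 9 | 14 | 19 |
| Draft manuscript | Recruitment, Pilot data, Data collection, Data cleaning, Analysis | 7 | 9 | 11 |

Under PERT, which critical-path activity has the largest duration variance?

te_IRB approval = (1 + 4·5 + 15)/6 = 36/6 = 6; σ²_IRB approval = ((15−1)/6)² = 5.444
te_Recruitment = (6 + 4·8 + 16)/6 = 54/6 = 9; σ²_Recruitment = ((16−6)/6)² = 2.778
te_Instrument calibration = (7 + 4·9 + 23)/6 = 66/6 = 11; σ²_Instrument calibration = ((23−7)/6)² = 7.111
te_Pilot data = (7 + 4·12 + 29)/6 = 84/6 = 14; σ²_Pilot data = ((29−7)/6)² = 13.444
te_Data collection = (5 + 4·8 + 17)/6 = 54/6 = 9; σ²_Data collection = ((17−5)/6)² = 4.000
te_Data cleaning = (6 + 4·11 + 22)/6 = 72/6 = 12; σ²_Data cleaning = ((22−6)/6)² = 7.111
te_Analysis = (9 + 4·14 + 19)/6 = 84/6 = 14; σ²_Analysis = ((19−9)/6)² = 2.778
te_Draft manuscript = (7 + 4·9 + 11)/6 = 54/6 = 9; σ²_Draft manuscript = ((11−7)/6)² = 0.444

Forward pass:
ES_IRB approval = 0; EF_IRB approval = 6
ES_Recruitment = 0; EF_Recruitment = 9
ES_Instrument calibration = 6; EF_Instrument calibration = 6+11 = 17
ES_Pilot data = 17; EF_Pilot data = 17+14 = 31
ES_Data collection = 17; EF_Data collection = 17+9 = 26
ES_Data cleaning = 6; EF_Data cleaning = 6+12 = 18
ES_Analysis = max(EF_IRB approval=6, EF_Recruitment=9) = 9; EF_Analysis = 9+14 = 23
ES_Draft manuscript = max(EF_Recruitment=9, EF_Pilot data=31, EF_Data collection=26, EF_Data cleaning=18, EF_Analysis=23) = 31; EF_Draft manuscript = 31+9 = 40
Expected project duration μ = 40 weeks. Critical path: IRB approval → Instrument calibration → Pilot data → Draft manuscript.

Variances on critical path: σ²_IRB approval=5.444, σ²_Instrument calibration=7.111, σ²_Pilot data=13.444, σ²_Draft manuscript=0.444.
Largest is σ²_Pilot data = 13.444.

Pilot data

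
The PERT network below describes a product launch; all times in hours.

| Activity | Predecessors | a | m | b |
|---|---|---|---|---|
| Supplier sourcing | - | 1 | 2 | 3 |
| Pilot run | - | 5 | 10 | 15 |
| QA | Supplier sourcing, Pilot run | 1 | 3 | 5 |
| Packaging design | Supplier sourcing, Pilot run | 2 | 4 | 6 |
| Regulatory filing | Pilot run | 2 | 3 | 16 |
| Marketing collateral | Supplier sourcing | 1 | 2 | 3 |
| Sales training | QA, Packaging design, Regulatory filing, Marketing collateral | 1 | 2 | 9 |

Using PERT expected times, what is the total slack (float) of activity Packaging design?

te_Supplier sourcing = (1 + 4·2 + 3)/6 = 12/6 = 2
te_Pilot run = (5 + 4·10 + 15)/6 = 60/6 = 10
te_QA = (1 + 4·3 + 5)/6 = 18/6 = 3
te_Packaging design = (2 + 4·4 + 6)/6 = 24/6 = 4
te_Regulatory filing = (2 + 4·3 + 16)/6 = 30/6 = 5
te_Marketing collateral = (1 + 4·2 + 3)/6 = 12/6 = 2
te_Sales training = (1 + 4·2 + 9)/6 = 18/6 = 3

Forward pass:
ES_Supplier sourcing = 0; EF_Supplier sourcing = 2
ES_Pilot run = 0; EF_Pilot run = 10
ES_QA = max(EF_Supplier sourcing=2, EF_Pilot run=10) = 10; EF_QA = 10+3 = 13
ES_Packaging design = max(EF_Supplier sourcing=2, EF_Pilot run=10) = 10; EF_Packaging design = 10+4 = 14
ES_Regulatory filing = 10; EF_Regulatory filing = 10+5 = 15
ES_Marketing collateral = 2; EF_Marketing collateral = 2+2 = 4
ES_Sales training = max(EF_QA=13, EF_Packaging design=14, EF_Regulatory filing=15, EF_Marketing collateral=4) = 15; EF_Sales training = 15+3 = 18
Expected project duration μ = 18 hours. Critical path: Pilot run → Regulatory filing → Sales training.

Backward pass:
LF_Sales training = 18; LS_Sales training = 18−3 = 15
LF_Marketing collateral = LS_Sales training = 15; LS_Marketing collateral = 15−2 = 13
LF_Regulatory filing = LS_Sales training = 15; LS_Regulatory filing = 15−5 = 10
LF_Packaging design = LS_Sales training = 15; LS_Packaging design = 15−4 = 11
LF_QA = LS_Sales training = 15; LS_QA = 15−3 = 12
LF_Pilot run = min(LS_QA=12, LS_Packaging design=11, LS_Regulatory filing=10) = 10; LS_Pilot run = 10−10 = 0
LF_Supplier sourcing = min(LS_QA=12, LS_Packaging design=11, LS_Marketing collateral=13) = 11; LS_Supplier sourcing = 11−2 = 9
Slack_Packaging design = LS_Packaging design − ES_Packaging design = 11 − 10 = 1

1 hours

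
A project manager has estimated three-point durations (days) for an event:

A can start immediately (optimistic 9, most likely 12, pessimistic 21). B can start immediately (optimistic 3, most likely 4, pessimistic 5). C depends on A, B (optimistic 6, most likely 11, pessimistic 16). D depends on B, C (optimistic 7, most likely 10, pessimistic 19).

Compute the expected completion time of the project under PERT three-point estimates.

te_A = (9 + 4·12 + 21)/6 = 78/6 = 13
te_B = (3 + 4·4 + 5)/6 = 24/6 = 4
te_C = (6 + 4·11 + 16)/6 = 66/6 = 11
te_D = (7 + 4·10 + 19)/6 = 66/6 = 11

Forward pass:
ES_A = 0; EF_A = 13
ES_B = 0; EF_B = 4
ES_C = max(EF_A=13, EF_B=4) = 13; EF_C = 13+11 = 24
ES_D = max(EF_B=4, EF_C=24) = 24; EF_D = 24+11 = 35
Expected project duration μ = 35 days. Critical path: A → C → D.

35 days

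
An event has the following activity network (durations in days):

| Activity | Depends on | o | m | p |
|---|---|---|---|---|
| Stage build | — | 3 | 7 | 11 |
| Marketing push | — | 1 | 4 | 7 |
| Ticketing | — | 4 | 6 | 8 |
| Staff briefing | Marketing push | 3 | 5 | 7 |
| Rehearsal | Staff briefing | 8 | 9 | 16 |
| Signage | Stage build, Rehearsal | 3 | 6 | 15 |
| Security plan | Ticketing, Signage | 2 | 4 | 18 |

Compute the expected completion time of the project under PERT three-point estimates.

te_Stage build = (3 + 4·7 + 11)/6 = 42/6 = 7
te_Marketing push = (1 + 4·4 + 7)/6 = 24/6 = 4
te_Ticketing = (4 + 4·6 + 8)/6 = 36/6 = 6
te_Staff briefing = (3 + 4·5 + 7)/6 = 30/6 = 5
te_Rehearsal = (8 + 4·9 + 16)/6 = 60/6 = 10
te_Signage = (3 + 4·6 + 15)/6 = 42/6 = 7
te_Security plan = (2 + 4·4 + 18)/6 = 36/6 = 6

Forward pass:
ES_Stage build = 0; EF_Stage build = 7
ES_Marketing push = 0; EF_Marketing push = 4
ES_Ticketing = 0; EF_Ticketing = 6
ES_Staff briefing = 4; EF_Staff briefing = 4+5 = 9
ES_Rehearsal = 9; EF_Rehearsal = 9+10 = 19
ES_Signage = max(EF_Stage build=7, EF_Rehearsal=19) = 19; EF_Signage = 19+7 = 26
ES_Security plan = max(EF_Ticketing=6, EF_Signage=26) = 26; EF_Security plan = 26+6 = 32
Expected project duration μ = 32 days. Critical path: Marketing push → Staff briefing → Rehearsal → Signage → Security plan.

32 days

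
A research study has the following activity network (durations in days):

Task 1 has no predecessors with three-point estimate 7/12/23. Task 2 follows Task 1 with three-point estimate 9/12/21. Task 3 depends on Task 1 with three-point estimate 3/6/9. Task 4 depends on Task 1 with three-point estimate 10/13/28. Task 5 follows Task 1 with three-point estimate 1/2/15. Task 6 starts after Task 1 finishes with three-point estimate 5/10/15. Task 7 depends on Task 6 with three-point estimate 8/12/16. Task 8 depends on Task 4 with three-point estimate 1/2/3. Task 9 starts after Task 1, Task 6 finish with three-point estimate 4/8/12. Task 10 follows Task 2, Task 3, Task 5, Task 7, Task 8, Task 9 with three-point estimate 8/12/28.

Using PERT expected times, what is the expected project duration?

49 days

te_Task 1 = (7 + 4·12 + 23)/6 = 78/6 = 13
te_Task 2 = (9 + 4·12 + 21)/6 = 78/6 = 13
te_Task 3 = (3 + 4·6 + 9)/6 = 36/6 = 6
te_Task 4 = (10 + 4·13 + 28)/6 = 90/6 = 15
te_Task 5 = (1 + 4·2 + 15)/6 = 24/6 = 4
te_Task 6 = (5 + 4·10 + 15)/6 = 60/6 = 10
te_Task 7 = (8 + 4·12 + 16)/6 = 72/6 = 12
te_Task 8 = (1 + 4·2 + 3)/6 = 12/6 = 2
te_Task 9 = (4 + 4·8 + 12)/6 = 48/6 = 8
te_Task 10 = (8 + 4·12 + 28)/6 = 84/6 = 14

Forward pass:
ES_Task 1 = 0; EF_Task 1 = 13
ES_Task 2 = 13; EF_Task 2 = 13+13 = 26
ES_Task 3 = 13; EF_Task 3 = 13+6 = 19
ES_Task 4 = 13; EF_Task 4 = 13+15 = 28
ES_Task 5 = 13; EF_Task 5 = 13+4 = 17
ES_Task 6 = 13; EF_Task 6 = 13+10 = 23
ES_Task 7 = 23; EF_Task 7 = 23+12 = 35
ES_Task 8 = 28; EF_Task 8 = 28+2 = 30
ES_Task 9 = max(EF_Task 1=13, EF_Task 6=23) = 23; EF_Task 9 = 23+8 = 31
ES_Task 10 = max(EF_Task 2=26, EF_Task 3=19, EF_Task 5=17, EF_Task 7=35, EF_Task 8=30, EF_Task 9=31) = 35; EF_Task 10 = 35+14 = 49
Expected project duration μ = 49 days. Critical path: Task 1 → Task 6 → Task 7 → Task 10.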